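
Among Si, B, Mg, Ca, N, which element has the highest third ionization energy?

Consider each +2 ion: Si²⁺ still has 2 valence electrons; B²⁺ still has 1 valence electron; Mg²⁺ is the bare [Ne] core; Ca²⁺ is the bare [Ar] core; N²⁺ still has 3 valence electrons.
Core electrons are held far more tightly than valence electrons, so Ca and Mg top the IE_3 order.
Valence configurations: Si²⁺ [Ne]3s², B²⁺ [He]2s¹, N²⁺ [He]2s²2p¹.
Approximate IE_3 values (kJ/mol): Si 3232, B 3660, Mg 7733, Ca 4912, N 4578.
So the third ionization energies run Si < B < N < Ca < Mg.

Mg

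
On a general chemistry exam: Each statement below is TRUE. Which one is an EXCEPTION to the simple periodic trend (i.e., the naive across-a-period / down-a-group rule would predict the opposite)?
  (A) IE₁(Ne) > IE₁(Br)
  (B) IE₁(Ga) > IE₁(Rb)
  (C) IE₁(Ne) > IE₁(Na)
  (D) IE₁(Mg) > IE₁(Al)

The general trend: first ionisation energy increases across a period and decreases down a group.
(A) Ne (period 2, group 18) vs Br (period 4, group 17): the stated order agrees with the simple trend.
(B) Ga (period 4, group 13) vs Rb (period 5, group 1): the stated order agrees with the simple trend.
(C) Ne (period 2, group 18) vs Na (period 3, group 1): the stated order agrees with the simple trend.
(D) Mg (period 3, group 2) vs Al (period 3, group 13): the stated order contradicts the simple trend.
The exception is (D): Al's single 3p electron is easier to remove than one from Mg's filled 3s².

(D)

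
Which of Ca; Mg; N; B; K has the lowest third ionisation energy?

IE_3 is the cost of taking one more electron from the +2 cation: Ca²⁺ is the bare [Ar] core; Mg²⁺ is the bare [Ne] core; N²⁺ still has 3 valence electrons; B²⁺ still has 1 valence electron; K²⁺ is already 1 electron into the core.
Usually core removal costs more than valence removal, but here the competition is close: a tightly held n=2 valence electron can cost more to remove than an n=3 core electron, so the actual values have to decide it.
Valence configurations: N²⁺ [He]2s²2p¹, B²⁺ [He]2s¹.
Tabulated IE_3 (kJ/mol): Ca 4912, Mg 7733, N 4578, B 3660, K 4420.
Putting it together, IE_3: B < K < N < Ca < Mg.

B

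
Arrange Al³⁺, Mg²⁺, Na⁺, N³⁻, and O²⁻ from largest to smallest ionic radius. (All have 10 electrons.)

N³⁻ > O²⁻ > Na⁺ > Mg²⁺ > Al³⁺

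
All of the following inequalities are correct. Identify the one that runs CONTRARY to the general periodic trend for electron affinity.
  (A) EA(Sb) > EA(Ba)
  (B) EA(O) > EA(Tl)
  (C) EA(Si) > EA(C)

(C)

The general trend: electron affinity increases across a period and decreases down a group.
(A) Sb (period 5, group 15) vs Ba (period 6, group 2): the stated order agrees with the simple trend.
(B) O (period 2, group 16) vs Tl (period 6, group 13): the stated order agrees with the simple trend.
(C) Si (period 3, group 14) vs C (period 2, group 14): the stated order contradicts the simple trend.
The exception is (C): Si's larger, more diffuse 3p orbitals accept an added electron slightly more readily than C's compact 2p.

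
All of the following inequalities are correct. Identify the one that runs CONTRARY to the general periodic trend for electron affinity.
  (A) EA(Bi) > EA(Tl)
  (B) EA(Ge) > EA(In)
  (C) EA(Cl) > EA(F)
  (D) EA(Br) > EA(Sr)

(C)

The general trend: electron affinity increases across a period and decreases down a group.
(A) Bi (period 6, group 15) vs Tl (period 6, group 13): the stated order agrees with the simple trend.
(B) Ge (period 4, group 14) vs In (period 5, group 13): the stated order agrees with the simple trend.
(C) Cl (period 3, group 17) vs F (period 2, group 17): the stated order contradicts the simple trend.
(D) Br (period 4, group 17) vs Sr (period 5, group 2): the stated order agrees with the simple trend.
The exception is (C): F's small 2p subshell makes the incoming electron feel strong e⁻–e⁻ repulsion, so Cl actually releases more energy on gaining an electron.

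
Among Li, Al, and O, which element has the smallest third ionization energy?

Al

The third ionization energy removes an electron from the +2 ion. For each element: Li²⁺ is already 1 electron into the core; Al²⁺ still has 1 valence electron; O²⁺ still has 4 valence electrons.
Pulling an electron out of a noble-gas core costs far more than removing a remaining valence electron, so Li sits at the high end of IE_3.
Valence configurations: Al²⁺ [Ne]3s¹, O²⁺ [He]2s²2p².
The numbers (kJ/mol): Li 11815, Al 2745, O 5300.
Hence IE_3: Al < O < Li.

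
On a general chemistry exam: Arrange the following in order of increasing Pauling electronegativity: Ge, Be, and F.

Be is in period 2, group 2; F is in period 2, group 17; Ge is in period 4, group 14.
Atoms toward the upper right of the periodic table pull bonding electrons most strongly.
These span different periods and groups, so the two trends combine.
Ge > Be: period and group pull opposite ways; the across-period shift dominates (2.01 vs 1.57).
F > Ge: relative to Ge, both the across-period and down-group shifts push F's electronegativity up.
For reference (Pauling): Be 1.57, F 3.98, Ge 2.01.
So from lowest to highest: Be < Ge < F.

Be < Ge < F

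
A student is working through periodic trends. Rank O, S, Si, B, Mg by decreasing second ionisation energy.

The second ionization energy removes an electron from the +1 ion. For each element: O⁺ still has 5 valence electrons; S⁺ still has 5 valence electrons; Si⁺ still has 3 valence electrons; B⁺ still has 2 valence electrons; Mg⁺ still has 1 valence electron.
All are still removing valence electrons, so compare the +1 ions as you would atoms: IE_2 generally rises across a period (higher Z_eff) and falls down a group (larger shell), subject to the usual subshell exceptions.
Valence configurations: O⁺ [He]2s²2p³, S⁺ [Ne]3s²3p³, Si⁺ [Ne]3s²3p¹, B⁺ [He]2s², Mg⁺ [Ne]3s¹.
The numbers (kJ/mol): O 3388, S 2252, Si 1577, B 2427, Mg 1451.
Overall IE_2 order: Mg < Si < S < B < O.

O, B, S, Si, Mg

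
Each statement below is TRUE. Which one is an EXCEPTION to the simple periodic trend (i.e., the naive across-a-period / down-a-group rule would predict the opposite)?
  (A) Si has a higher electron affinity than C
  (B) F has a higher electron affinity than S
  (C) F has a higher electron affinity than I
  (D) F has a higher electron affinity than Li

The general trend: electron affinity increases across a period and decreases down a group.
(A) Si (period 3, group 14) vs C (period 2, group 14): the stated order contradicts the simple trend.
(B) F (period 2, group 17) vs S (period 3, group 16): the stated order agrees with the simple trend.
(C) F (period 2, group 17) vs I (period 5, group 17): the stated order agrees with the simple trend.
(D) F (period 2, group 17) vs Li (period 2, group 1): the stated order agrees with the simple trend.
The exception is (A): Si's larger, more diffuse 3p orbitals accept an added electron slightly more readily than C's compact 2p.

(A)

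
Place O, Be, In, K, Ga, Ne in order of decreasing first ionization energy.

Ne > O > Be > Ga > In > K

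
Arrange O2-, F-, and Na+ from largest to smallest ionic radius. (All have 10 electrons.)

O2- > F- > Na+

All of these have 10 electrons, so size is governed by nuclear charge alone: the more protons, the stronger the pull on the same electron cloud, and the smaller the ion.
Nuclear charges: Na+ (Z=11), F- (Z=9), O2- (Z=8).
Largest to smallest: O2- > F- > Na+.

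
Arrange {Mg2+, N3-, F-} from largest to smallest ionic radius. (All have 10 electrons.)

All of these have 10 electrons, so size is governed by nuclear charge alone: the more protons, the stronger the pull on the same electron cloud, and the smaller the ion.
Nuclear charges: Mg2+ (Z=12), F- (Z=9), N3- (Z=7).
Largest to smallest: N3- > F- > Mg2+.

N3- > F- > Mg2+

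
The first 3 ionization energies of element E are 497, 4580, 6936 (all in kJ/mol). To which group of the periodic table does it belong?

Group 1

Look for the largest jump between consecutive ionization energies: IE2/IE1 ≈ 9.2, far larger than any earlier ratio.
That jump marks the point where a core electron is being removed. So the atom has 1 valence electron.
A main-group element with 1 valence electron is in group 1.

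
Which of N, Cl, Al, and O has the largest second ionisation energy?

IE_2 is the cost of taking one more electron from the +1 cation: N⁺ still has 4 valence electrons; Cl⁺ still has 6 valence electrons; Al⁺ still has 2 valence electrons; O⁺ still has 5 valence electrons.
All are still removing valence electrons, so compare the +1 ions as you would atoms: IE_2 generally rises across a period (higher Z_eff) and falls down a group (larger shell), subject to the usual subshell exceptions.
Valence configurations: N⁺ [He]2s²2p², Cl⁺ [Ne]3s²3p⁴, Al⁺ [Ne]3s², O⁺ [He]2s²2p³.
Tabulated IE_2 (kJ/mol): N 2856, Cl 2298, Al 1817, O 3388.
Hence IE_2: Al < Cl < N < O.

O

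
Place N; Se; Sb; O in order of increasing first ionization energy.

Sb < Se < O < N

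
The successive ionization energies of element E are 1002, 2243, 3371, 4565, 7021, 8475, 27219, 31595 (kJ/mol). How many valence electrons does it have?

6

Look for the largest jump between consecutive ionization energies: IE7/IE6 ≈ 3.2, far larger than any earlier ratio.
That jump marks the point where a core electron is being removed. So the atom has 6 valence electrons.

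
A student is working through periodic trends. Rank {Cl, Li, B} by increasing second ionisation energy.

Consider each +1 ion: Cl⁺ still has 6 valence electrons; Li⁺ is the bare [He] core; B⁺ still has 2 valence electrons.
Core electrons are held far more tightly than valence electrons, so Li tops the IE_2 order.
Valence configurations: Cl⁺ [Ne]3s²3p⁴, B⁺ [He]2s².
Approximate IE_2 values (kJ/mol): Cl 2298, Li 7298, B 2427.
Overall IE_2 order: Cl < B < Li.

Cl < B < Li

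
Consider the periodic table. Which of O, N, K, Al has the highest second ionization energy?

O

After 1 electron has been removed, what remains? O⁺ still has 5 valence electrons; N⁺ still has 4 valence electrons; K⁺ is the bare [Ar] core; Al⁺ still has 2 valence electrons.
Usually core removal costs more than valence removal, but here the competition is close: a tightly held n=2 valence electron can cost more to remove than an n=3 core electron, so the actual values have to decide it.
Valence configurations: O⁺ [He]2s²2p³, N⁺ [He]2s²2p², Al⁺ [Ne]3s².
Approximate IE_2 values (kJ/mol): O 3388, N 2856, K 3052, Al 1817.
Putting it together, IE_2: Al < N < K < O.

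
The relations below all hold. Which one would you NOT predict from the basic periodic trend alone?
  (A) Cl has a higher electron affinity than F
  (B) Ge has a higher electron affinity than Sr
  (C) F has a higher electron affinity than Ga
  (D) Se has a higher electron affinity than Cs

The general trend: electron affinity increases across a period and decreases down a group.
(A) Cl (period 3, group 17) vs F (period 2, group 17): the stated order contradicts the simple trend.
(B) Ge (period 4, group 14) vs Sr (period 5, group 2): the stated order agrees with the simple trend.
(C) F (period 2, group 17) vs Ga (period 4, group 13): the stated order agrees with the simple trend.
(D) Se (period 4, group 16) vs Cs (period 6, group 1): the stated order agrees with the simple trend.
The exception is (A): F's small 2p subshell makes the incoming electron feel strong e⁻–e⁻ repulsion, so Cl actually releases more energy on gaining an electron.

(A)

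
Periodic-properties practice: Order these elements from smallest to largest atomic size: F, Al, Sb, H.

H < F < Al < Sb

H is in period 1, group 1; F is in period 2, group 17; Al is in period 3, group 13; Sb is in period 5, group 15.
Radius decreases left→right (rising Z_eff, same n) and increases top→bottom (higher n).
Neither a single period nor a single group — weigh both effects.
F > H: the two effects oppose for this pair; the down-group effect wins (64 vs 32 pm).
Al > F: relative to F, both the across-period and down-group shifts push Al's atomic radius up.
Sb > Al: period and group pull opposite ways; the down-group shift dominates (140 vs 126 pm).
Approximate values (pm): H 32, F 64, Al 126, Sb 140.
So from smallest to largest: H < F < Al < Sb.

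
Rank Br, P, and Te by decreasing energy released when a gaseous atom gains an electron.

P is in period 3, group 15; Br is in period 4, group 17; Te is in period 5, group 16.
Adding an electron releases more energy for atoms nearer the top right (short of the noble gases).
These span different periods and groups, so the two trends combine.
Te > P: period and group pull opposite ways; the across-period shift dominates (190 vs 72 kJ/mol).
Br > Te: relative to Te, both the across-period and down-group shifts push Br's electron affinity up.
For reference (kJ/mol): P 72, Br 325, Te 190.
So from highest to lowest: Br > Te > P.

Br, Te, P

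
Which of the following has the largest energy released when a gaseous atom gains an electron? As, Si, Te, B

Te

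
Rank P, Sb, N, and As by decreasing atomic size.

Sb > As > P > N

N is in period 2, group 15; P is in period 3, group 15; As is in period 4, group 15; Sb is in period 5, group 15.
Across a period the added protons contract the valence shell; down a group each new principal shell makes the atom larger.
All are in group 15, so atomic radius increases down the group.
So from largest to smallest: Sb > As > P > N.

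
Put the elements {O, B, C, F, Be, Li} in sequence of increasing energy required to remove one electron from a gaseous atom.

Li, B, Be, C, O, F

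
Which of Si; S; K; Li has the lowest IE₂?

Consider each +1 ion: Si⁺ still has 3 valence electrons; S⁺ still has 5 valence electrons; K⁺ is the bare [Ar] core; Li⁺ is the bare [He] core.
Pulling an electron out of a noble-gas core costs far more than removing a remaining valence electron, so K and Li sit at the high end of IE_2.
Valence configurations: Si⁺ [Ne]3s²3p¹, S⁺ [Ne]3s²3p³.
Tabulated IE_2 (kJ/mol): Si 1577, S 2252, K 3052, Li 7298.
Putting it together, IE_2: Si < S < K < Li.

Si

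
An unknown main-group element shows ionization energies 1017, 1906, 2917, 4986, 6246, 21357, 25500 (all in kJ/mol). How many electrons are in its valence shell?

Look for the largest jump between consecutive ionization energies: IE6/IE5 ≈ 3.4, far larger than any earlier ratio.
That jump marks the point where a core electron is being removed. So the atom has 5 valence electrons.

5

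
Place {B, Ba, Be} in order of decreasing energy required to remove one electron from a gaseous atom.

Be > B > Ba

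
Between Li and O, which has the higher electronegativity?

Atoms toward the upper right of the periodic table pull bonding electrons most strongly.
All lie in period 2, so electronegativity increases left to right.
So O has the higher electronegativity (O > Li).

O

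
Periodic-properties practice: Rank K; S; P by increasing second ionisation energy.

P < S < K

Consider each +1 ion: K⁺ is the bare [Ar] core; S⁺ still has 5 valence electrons; P⁺ still has 4 valence electrons.
Pulling an electron out of a noble-gas core costs far more than removing a remaining valence electron, so K sits at the high end of IE_2.
Valence configurations: S⁺ [Ne]3s²3p³, P⁺ [Ne]3s²3p².
Approximate IE_2 values (kJ/mol): K 3052, S 2252, P 1907.
Overall IE_2 order: P < S < K.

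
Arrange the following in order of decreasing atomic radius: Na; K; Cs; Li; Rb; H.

H is in period 1, group 1; Li is in period 2, group 1; Na is in period 3, group 1; K is in period 4, group 1; Rb is in period 5, group 1; Cs is in period 6, group 1.
Atomic radius shrinks across a period as nuclear charge pulls the same shell inward, and grows down a group as new shells are added.
All are in group 1, so atomic radius increases down the group.
So from largest to smallest: Cs > Rb > K > Na > Li > H.

Cs > Rb > K > Na > Li > H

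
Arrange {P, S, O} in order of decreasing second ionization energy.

After 1 electron has been removed, what remains? P⁺ still has 4 valence electrons; S⁺ still has 5 valence electrons; O⁺ still has 5 valence electrons.
All are still removing valence electrons, so compare the +1 ions as you would atoms: IE_2 generally rises across a period (higher Z_eff) and falls down a group (larger shell), subject to the usual subshell exceptions.
Valence configurations: P⁺ [Ne]3s²3p², S⁺ [Ne]3s²3p³, O⁺ [He]2s²2p³.
Tabulated IE_2 (kJ/mol): P 1907, S 2252, O 3388.
Putting it together, IE_2: P < S < O.

O, S, P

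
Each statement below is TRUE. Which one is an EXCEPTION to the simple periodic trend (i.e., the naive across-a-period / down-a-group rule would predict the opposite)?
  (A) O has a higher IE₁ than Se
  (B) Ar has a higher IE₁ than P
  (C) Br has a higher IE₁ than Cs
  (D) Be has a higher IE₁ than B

(D)

The general trend: IE₁ increases across a period and decreases down a group.
(A) O (period 2, group 16) vs Se (period 4, group 16): the stated order agrees with the simple trend.
(B) Ar (period 3, group 18) vs P (period 3, group 15): the stated order agrees with the simple trend.
(C) Br (period 4, group 17) vs Cs (period 6, group 1): the stated order agrees with the simple trend.
(D) Be (period 2, group 2) vs B (period 2, group 13): the stated order contradicts the simple trend.
The exception is (D): removing B's lone 2p electron is easier than breaking Be's filled 2s².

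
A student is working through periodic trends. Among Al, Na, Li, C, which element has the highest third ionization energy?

Li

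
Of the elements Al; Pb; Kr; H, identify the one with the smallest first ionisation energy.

Removing the outermost electron gets harder across a period and easier down a group.
Here both period and group differ, so the two effects have to be weighed against each other.
Pb > Al: period and group pull opposite ways; the across-period shift dominates (716 vs 578 kJ/mol).
H > Pb: period and group pull opposite ways; the down-group shift dominates (1312 vs 716 kJ/mol).
Kr > H: the two effects oppose for this pair; the across-period effect wins (1351 vs 1312 kJ/mol).
Tabulated first ionization energy (kJ/mol): H 1312, Al 578, Kr 1351, Pb 716.
The smallest first ionisation energy among these belongs to Al.

Al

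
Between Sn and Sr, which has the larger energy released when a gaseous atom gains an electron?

Sr is in period 5, group 2; Sn is in period 5, group 14.
Electron affinity generally becomes more exothermic across a period toward the halogens and less exothermic down a group.
All lie in period 5, so electron affinity increases left to right.
So Sn has the larger energy released when a gaseous atom gains an electron (Sn > Sr).

Sn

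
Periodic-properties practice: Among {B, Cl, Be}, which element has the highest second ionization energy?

After 1 electron has been removed, what remains? B⁺ still has 2 valence electrons; Cl⁺ still has 6 valence electrons; Be⁺ still has 1 valence electron.
All are still removing valence electrons, so compare the +1 ions as you would atoms: IE_2 generally rises across a period (higher Z_eff) and falls down a group (larger shell), subject to the usual subshell exceptions.
Valence configurations: B⁺ [He]2s², Cl⁺ [Ne]3s²3p⁴, Be⁺ [He]2s¹.
Tabulated IE_2 (kJ/mol): B 2427, Cl 2298, Be 1757.
Overall IE_2 order: Be < Cl < B.

B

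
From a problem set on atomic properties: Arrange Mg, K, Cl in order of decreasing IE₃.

Consider each +2 ion: Mg²⁺ is the bare [Ne] core; K²⁺ is already 1 electron into the core; Cl²⁺ still has 5 valence electrons.
Pulling an electron out of a noble-gas core costs far more than removing a remaining valence electron, so K and Mg sit at the high end of IE_3.
Approximate IE_3 values (kJ/mol): Mg 7733, K 4420, Cl 3822.
Hence IE_3: Cl < K < Mg.

Mg, K, Cl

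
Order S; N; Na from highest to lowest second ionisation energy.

After 1 electron has been removed, what remains? S⁺ still has 5 valence electrons; N⁺ still has 4 valence electrons; Na⁺ is the bare [Ne] core.
Breaking into a closed-shell core is much more expensive than removing a leftover valence electron — Na has the largest IE_2 here.
Valence configurations: S⁺ [Ne]3s²3p³, N⁺ [He]2s²2p².
Tabulated IE_2 (kJ/mol): S 2252, N 2856, Na 4562.
Hence IE_2: S < N < Na.

Na > N > S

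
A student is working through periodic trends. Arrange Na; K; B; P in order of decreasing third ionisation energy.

After 2 electrons have been removed, what remains? Na²⁺ is already 1 electron into the core; K²⁺ is already 1 electron into the core; B²⁺ still has 1 valence electron; P²⁺ still has 3 valence electrons.
Breaking into a closed-shell core is much more expensive than removing a leftover valence electron — K and Na have the largest IE_3 here.
Valence configurations: B²⁺ [He]2s¹, P²⁺ [Ne]3s²3p¹.
Tabulated IE_3 (kJ/mol): Na 6910, K 4420, B 3660, P 2914.
Overall IE_3 order: P < B < K < Na.

Na, K, B, P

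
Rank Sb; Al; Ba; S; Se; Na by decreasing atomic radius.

Atomic radius shrinks across a period as nuclear charge pulls the same shell inward, and grows down a group as new shells are added.
Here both period and group differ, so the two effects have to be weighed against each other.
Se > S: Se sits below S in group 16, so the down-group effect alone puts Se larger.
Al > Se: the two effects oppose for this pair; the across-period effect wins (126 vs 116 pm).
Sb > Al: period and group pull opposite ways; the down-group shift dominates (140 vs 126 pm).
Na > Sb: the two effects oppose for this pair; the across-period effect wins (155 vs 140 pm).
Ba > Na: the two effects oppose for this pair; the down-group effect wins (196 vs 155 pm).
Approximate values (pm): Na 155, Al 126, S 103, Se 116, Sb 140, Ba 196.
So from largest to smallest: Ba > Na > Sb > Al > Se > S.

Ba > Na > Sb > Al > Se > S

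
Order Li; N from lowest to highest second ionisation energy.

IE_2 is the cost of taking one more electron from the +1 cation: Li⁺ is the bare [He] core; N⁺ still has 4 valence electrons.
Core electrons are held far more tightly than valence electrons, so Li tops the IE_2 order.
Approximate IE_2 values (kJ/mol): Li 7298, N 2856.
Overall IE_2 order: N < Li.

N, Li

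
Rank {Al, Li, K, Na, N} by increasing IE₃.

IE_3 is the cost of taking one more electron from the +2 cation: Al²⁺ still has 1 valence electron; Li²⁺ is already 1 electron into the core; K²⁺ is already 1 electron into the core; Na²⁺ is already 1 electron into the core; N²⁺ still has 3 valence electrons.
Usually core removal costs more than valence removal, but here the competition is close: a tightly held n=2 valence electron can cost more to remove than an n=3 core electron, so the actual values have to decide it.
Valence configurations: Al²⁺ [Ne]3s¹, N²⁺ [He]2s²2p¹.
The numbers (kJ/mol): Al 2745, Li 11815, K 4420, Na 6910, N 4578.
Overall IE_3 order: Al < K < N < Na < Li.

Al < K < N < Na < Li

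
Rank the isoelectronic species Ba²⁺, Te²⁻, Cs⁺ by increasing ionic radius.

All of these have 54 electrons, so size is governed by nuclear charge alone: the more protons, the stronger the pull on the same electron cloud, and the smaller the ion.
Nuclear charges: Ba²⁺ (Z=56), Cs⁺ (Z=55), Te²⁻ (Z=52).
Smallest to largest: Ba²⁺ < Cs⁺ < Te²⁻.

Ba²⁺ < Cs⁺ < Te²⁻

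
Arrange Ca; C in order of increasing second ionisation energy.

Ca < C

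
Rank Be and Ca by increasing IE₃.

Ca < Be

The third ionization energy removes an electron from the +2 ion. For each element: Be²⁺ is the bare [He] core; Ca²⁺ is the bare [Ar] core.
All of these are removing an electron from a noble-gas core or deeper; the smaller core (lower principal quantum number) is held far more tightly, and within a period the higher nuclear charge binds the same core more tightly.
Tabulated IE_3 (kJ/mol): Be 14849, Ca 4912.
So the third ionization energies run Ca < Be.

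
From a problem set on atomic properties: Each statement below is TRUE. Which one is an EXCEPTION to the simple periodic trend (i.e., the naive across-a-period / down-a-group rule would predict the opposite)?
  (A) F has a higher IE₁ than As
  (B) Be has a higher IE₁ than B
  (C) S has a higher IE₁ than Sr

(B)

The general trend: IE₁ increases across a period and decreases down a group.
(A) F (period 2, group 17) vs As (period 4, group 15): the stated order agrees with the simple trend.
(B) Be (period 2, group 2) vs B (period 2, group 13): the stated order contradicts the simple trend.
(C) S (period 3, group 16) vs Sr (period 5, group 2): the stated order agrees with the simple trend.
The exception is (B): removing B's lone 2p electron is easier than breaking Be's filled 2s².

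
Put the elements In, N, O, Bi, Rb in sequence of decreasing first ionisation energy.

N, O, Bi, In, Rb

N is in period 2, group 15; O is in period 2, group 16; Rb is in period 5, group 1; In is in period 5, group 13; Bi is in period 6, group 15.
First ionization energy rises across a period (greater Z_eff holds electrons more tightly) and falls down a group (valence electrons are farther from the nucleus).
Here both period and group differ, so the two effects have to be weighed against each other.
In > Rb: In lies to the right of Rb in period 5, so the across-period effect alone puts In higher.
Bi > In: the two effects oppose for this pair; the across-period effect wins (703 vs 558 kJ/mol).
O > Bi: relative to Bi, both the across-period and down-group shifts push O's first ionization energy up.
N > O: this pair runs against the simple trend — see the exception note.
Note the exception: N has a higher first ionization energy than O, contrary to the simple trend — pairing an electron in O's 2p⁴ costs repulsion energy, so O ionizes more easily than half-filled N (2p³).
Tabulated first ionization energy (kJ/mol): N 1402, O 1314, Rb 403, In 558, Bi 703.
So from highest to lowest: N > O > Bi > In > Rb.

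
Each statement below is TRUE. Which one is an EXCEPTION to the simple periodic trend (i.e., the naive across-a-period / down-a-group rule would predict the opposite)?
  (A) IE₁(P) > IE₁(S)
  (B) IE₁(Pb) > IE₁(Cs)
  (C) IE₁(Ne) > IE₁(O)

The general trend: first ionisation energy increases across a period and decreases down a group.
(A) P (period 3, group 15) vs S (period 3, group 16): the stated order contradicts the simple trend.
(B) Pb (period 6, group 14) vs Cs (period 6, group 1): the stated order agrees with the simple trend.
(C) Ne (period 2, group 18) vs O (period 2, group 16): the stated order agrees with the simple trend.
The exception is (A): S (3p⁴) ionizes more easily than half-filled P (3p³) because the paired 3p electron in S is pushed out by e⁻–e⁻ repulsion.

(A)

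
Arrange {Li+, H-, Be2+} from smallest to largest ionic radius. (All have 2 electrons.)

Be2+ < Li+ < H-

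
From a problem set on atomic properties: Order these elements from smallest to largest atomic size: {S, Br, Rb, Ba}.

S, Br, Ba, Rb

S is in period 3, group 16; Br is in period 4, group 17; Rb is in period 5, group 1; Ba is in period 6, group 2.
Atomic radius shrinks across a period as nuclear charge pulls the same shell inward, and grows down a group as new shells are added.
Here both period and group differ, so the two effects have to be weighed against each other.
Br > S: the two effects oppose for this pair; the down-group effect wins (114 vs 103 pm).
Ba > Br: both effects reinforce here, so Ba is clearly the larger of the two.
Rb > Ba: period and group pull opposite ways; the across-period shift dominates (210 vs 196 pm).
Tabulated atomic radius (pm): S 103, Br 114, Rb 210, Ba 196.
So from smallest to largest: S < Br < Ba < Rb.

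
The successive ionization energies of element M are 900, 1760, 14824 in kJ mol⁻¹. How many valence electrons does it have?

2

Look for the largest jump between consecutive ionization energies: IE3/IE2 ≈ 8.4, far larger than any earlier ratio.
That jump marks the point where a core electron is being removed. So the atom has 2 valence electrons.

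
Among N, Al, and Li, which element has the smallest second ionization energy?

Consider each +1 ion: N⁺ still has 4 valence electrons; Al⁺ still has 2 valence electrons; Li⁺ is the bare [He] core.
Pulling an electron out of a noble-gas core costs far more than removing a remaining valence electron, so Li sits at the high end of IE_2.
Valence configurations: N⁺ [He]2s²2p², Al⁺ [Ne]3s².
The numbers (kJ/mol): N 2856, Al 1817, Li 7298.
So the second ionization energies run Al < N < Li.

Al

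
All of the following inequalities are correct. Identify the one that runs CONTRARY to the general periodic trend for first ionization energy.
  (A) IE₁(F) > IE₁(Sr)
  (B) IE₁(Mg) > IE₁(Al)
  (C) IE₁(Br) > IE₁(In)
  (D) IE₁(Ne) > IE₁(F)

(B)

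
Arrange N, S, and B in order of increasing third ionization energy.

S, B, N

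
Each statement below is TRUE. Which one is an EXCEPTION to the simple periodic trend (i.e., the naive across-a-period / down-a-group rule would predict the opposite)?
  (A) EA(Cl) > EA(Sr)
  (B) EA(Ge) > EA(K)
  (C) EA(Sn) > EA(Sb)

(C)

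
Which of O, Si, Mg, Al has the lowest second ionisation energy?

Mg

After 1 electron has been removed, what remains? O⁺ still has 5 valence electrons; Si⁺ still has 3 valence electrons; Mg⁺ still has 1 valence electron; Al⁺ still has 2 valence electrons.
All are still removing valence electrons, so compare the +1 ions as you would atoms: IE_2 generally rises across a period (higher Z_eff) and falls down a group (larger shell), subject to the usual subshell exceptions.
Valence configurations: O⁺ [He]2s²2p³, Si⁺ [Ne]3s²3p¹, Mg⁺ [Ne]3s¹, Al⁺ [Ne]3s².
Si⁺ loses a lone 3p electron whereas Al⁺ must break into a filled 3s² pair, so IE_2(Al) > IE_2(Si) even though Si has the higher nuclear charge.
The numbers (kJ/mol): O 3388, Si 1577, Mg 1451, Al 1817.
Putting it together, IE_2: Mg < Si < Al < O.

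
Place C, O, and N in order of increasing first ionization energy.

Removing the outermost electron gets harder across a period and easier down a group.
All lie in period 2; the across-period trend (first ionization energy increases left to right) applies, with the exception below.
Note the exception: N has a higher first ionization energy than O, contrary to the simple trend — pairing an electron in O's 2p⁴ costs repulsion energy, so O ionizes more easily than half-filled N (2p³).
Approximate values (kJ/mol): C 1086, N 1402, O 1314.
So from lowest to highest: C < O < N.

C, O, N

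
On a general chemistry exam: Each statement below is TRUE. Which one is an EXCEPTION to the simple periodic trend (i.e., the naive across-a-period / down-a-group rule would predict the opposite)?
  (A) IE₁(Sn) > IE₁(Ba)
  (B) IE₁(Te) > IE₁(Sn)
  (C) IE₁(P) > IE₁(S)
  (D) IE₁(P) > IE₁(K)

(C)

The general trend: first ionisation energy increases across a period and decreases down a group.
(A) Sn (period 5, group 14) vs Ba (period 6, group 2): the stated order agrees with the simple trend.
(B) Te (period 5, group 16) vs Sn (period 5, group 14): the stated order agrees with the simple trend.
(C) P (period 3, group 15) vs S (period 3, group 16): the stated order contradicts the simple trend.
(D) P (period 3, group 15) vs K (period 4, group 1): the stated order agrees with the simple trend.
The exception is (C): S (3p⁴) ionizes more easily than half-filled P (3p³) because the paired 3p electron in S is pushed out by e⁻–e⁻ repulsion.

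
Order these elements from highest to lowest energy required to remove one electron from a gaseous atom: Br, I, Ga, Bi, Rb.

Br > I > Bi > Ga > Rb

Ga is in period 4, group 13; Br is in period 4, group 17; Rb is in period 5, group 1; I is in period 5, group 17; Bi is in period 6, group 15.
Across a period the outer electron is held more tightly (higher IE₁); down a group it sits in a higher shell, more shielded, and comes off more easily.
Neither a single period nor a single group — weigh both effects.
Ga > Rb: relative to Rb, both the across-period and down-group shifts push Ga's first ionization energy up.
Bi > Ga: period and group pull opposite ways; the across-period shift dominates (703 vs 579 kJ/mol).
I > Bi: both effects reinforce here, so I is clearly the higher of the two.
Br > I: they share group 17; the group trend gives Br the larger value.
Tabulated first ionization energy (kJ/mol): Ga 579, Br 1140, Rb 403, I 1008, Bi 703.
So from highest to lowest: Br > I > Bi > Ga > Rb.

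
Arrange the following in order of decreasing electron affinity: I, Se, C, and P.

I, Se, C, P

Adding an electron releases more energy for atoms nearer the top right (short of the noble gases).
These sit on a diagonal, where the across-period and down-group effects partly cancel.
C > P: the two effects oppose for this pair; the down-group effect wins (122 vs 72 kJ/mol).
Se > C: the two effects oppose for this pair; the across-period effect wins (195 vs 122 kJ/mol).
I > Se: period and group pull opposite ways; the across-period shift dominates (295 vs 195 kJ/mol).
Approximate values (kJ/mol): C 122, P 72, Se 195, I 295.
So from highest to lowest: I > Se > C > P.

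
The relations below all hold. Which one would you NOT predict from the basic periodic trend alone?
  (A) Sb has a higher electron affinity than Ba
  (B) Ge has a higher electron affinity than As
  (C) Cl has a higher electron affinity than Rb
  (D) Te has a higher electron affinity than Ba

(B)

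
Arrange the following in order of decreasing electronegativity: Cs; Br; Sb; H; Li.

Br > H > Sb > Li > Cs

EN rises left→right (higher Z_eff, smaller atoms) and falls top→bottom (larger, more shielded atoms).
Here both period and group differ, so the two effects have to be weighed against each other.
Li > Cs: they share group 1; the group trend gives Li the larger value.
Sb > Li: the two effects oppose for this pair; the across-period effect wins (2.05 vs 0.98).
H > Sb: the two effects oppose for this pair; the down-group effect wins (2.20 vs 2.05).
Br > H: period and group pull opposite ways; the across-period shift dominates (2.96 vs 2.20).
Approximate values (Pauling): H 2.20, Li 0.98, Br 2.96, Sb 2.05, Cs 0.79.
So from highest to lowest: Br > H > Sb > Li > Cs.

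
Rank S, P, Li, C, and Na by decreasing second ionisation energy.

The second ionization energy removes an electron from the +1 ion. For each element: S⁺ still has 5 valence electrons; P⁺ still has 4 valence electrons; Li⁺ is the bare [He] core; C⁺ still has 3 valence electrons; Na⁺ is the bare [Ne] core.
Pulling an electron out of a noble-gas core costs far more than removing a remaining valence electron, so Na and Li sit at the high end of IE_2.
Valence configurations: S⁺ [Ne]3s²3p³, P⁺ [Ne]3s²3p², C⁺ [He]2s²2p¹.
Approximate IE_2 values (kJ/mol): S 2252, P 1907, Li 7298, C 2353, Na 4562.
Overall IE_2 order: P < S < C < Na < Li.

Li > Na > C > S > P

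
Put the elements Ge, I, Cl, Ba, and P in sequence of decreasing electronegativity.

P is in period 3, group 15; Cl is in period 3, group 17; Ge is in period 4, group 14; I is in period 5, group 17; Ba is in period 6, group 2.
Atoms toward the upper right of the periodic table pull bonding electrons most strongly.
Here both period and group differ, so the two effects have to be weighed against each other.
Ge > Ba: relative to Ba, both the across-period and down-group shifts push Ge's electronegativity up.
P > Ge: both effects reinforce here, so P is clearly the higher of the two.
I > P: period and group pull opposite ways; the across-period shift dominates (2.66 vs 2.19).
Cl > I: Cl sits above I in group 17, so the down-group effect alone puts Cl higher.
Tabulated electronegativity (Pauling): P 2.19, Cl 3.16, Ge 2.01, I 2.66, Ba 0.89.
So from highest to lowest: Cl > I > P > Ge > Ba.

Cl > I > P > Ge > Ba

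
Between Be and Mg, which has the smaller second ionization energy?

Consider each +1 ion: Be⁺ still has 1 valence electron; Mg⁺ still has 1 valence electron.
All are still removing valence electrons, so compare the +1 ions as you would atoms: IE_2 generally rises across a period (higher Z_eff) and falls down a group (larger shell), subject to the usual subshell exceptions.
Valence configurations: Be⁺ [He]2s¹, Mg⁺ [Ne]3s¹.
Tabulated IE_2 (kJ/mol): Be 1757, Mg 1451.
Overall IE_2 order: Mg < Be.

Mg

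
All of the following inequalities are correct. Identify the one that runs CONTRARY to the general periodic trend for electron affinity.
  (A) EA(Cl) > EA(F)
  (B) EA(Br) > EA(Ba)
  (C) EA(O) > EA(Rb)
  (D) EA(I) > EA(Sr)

The general trend: electron affinity increases across a period and decreases down a group.
(A) Cl (period 3, group 17) vs F (period 2, group 17): the stated order contradicts the simple trend.
(B) Br (period 4, group 17) vs Ba (period 6, group 2): the stated order agrees with the simple trend.
(C) O (period 2, group 16) vs Rb (period 5, group 1): the stated order agrees with the simple trend.
(D) I (period 5, group 17) vs Sr (period 5, group 2): the stated order agrees with the simple trend.
The exception is (A): F's small 2p subshell makes the incoming electron feel strong e⁻–e⁻ repulsion, so Cl actually releases more energy on gaining an electron.

(A)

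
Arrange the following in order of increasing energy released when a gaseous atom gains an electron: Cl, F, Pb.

F is in period 2, group 17; Cl is in period 3, group 17; Pb is in period 6, group 14.
Adding an electron releases more energy for atoms nearer the top right (short of the noble gases).
Here both period and group differ, so the two effects have to be weighed against each other.
F > Pb: both effects reinforce here, so F is clearly the higher of the two.
Cl > F: this pair runs against the simple trend — see the exception note.
Note the exception: Cl has a higher electron affinity than F, contrary to the simple trend — F's small 2p subshell makes the incoming electron feel strong e⁻–e⁻ repulsion, so Cl actually releases more energy on gaining an electron.
Approximate values (kJ/mol): F 328, Cl 349, Pb 35.
So from lowest to highest: Pb < F < Cl.

Pb < F < Cl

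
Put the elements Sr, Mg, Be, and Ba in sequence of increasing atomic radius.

Be < Mg < Sr < Ba

Be is in period 2, group 2; Mg is in period 3, group 2; Sr is in period 5, group 2; Ba is in period 6, group 2.
Moving right in a period, electrons are added to the same shell under a stronger nuclear pull, so atoms get smaller; moving down, a new shell is opened and atoms get larger.
All are in group 2, so atomic radius increases down the group.
So from smallest to largest: Be < Mg < Sr < Ba.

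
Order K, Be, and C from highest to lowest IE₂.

Consider each +1 ion: K⁺ is the bare [Ar] core; Be⁺ still has 1 valence electron; C⁺ still has 3 valence electrons.
Core electrons are held far more tightly than valence electrons, so K tops the IE_2 order.
Valence configurations: Be⁺ [He]2s¹, C⁺ [He]2s²2p¹.
Tabulated IE_2 (kJ/mol): K 3052, Be 1757, C 2353.
Putting it together, IE_2: Be < C < K.

K > C > Be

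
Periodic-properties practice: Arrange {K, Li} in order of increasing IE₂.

K < Li

After 1 electron has been removed, what remains? K⁺ is the bare [Ar] core; Li⁺ is the bare [He] core.
All of these are removing an electron from a noble-gas core or deeper; the smaller core (lower principal quantum number) is held far more tightly, and within a period the higher nuclear charge binds the same core more tightly.
The numbers (kJ/mol): K 3052, Li 7298.
Overall IE_2 order: K < Li.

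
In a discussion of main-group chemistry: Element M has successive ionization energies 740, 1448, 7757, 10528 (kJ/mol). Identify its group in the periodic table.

Group 2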